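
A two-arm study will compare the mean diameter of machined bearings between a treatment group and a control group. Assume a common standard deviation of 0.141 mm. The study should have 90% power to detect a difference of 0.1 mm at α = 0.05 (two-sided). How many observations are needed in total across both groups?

84 total

For two equal groups, n per group = 2·((z_{α/2} + z_β)·σ/δ)².
z_{α/2} = 1.960; z_β = 1.282 (power 90%).
n = 2 × (3.242 × 0.141 / 0.1)² = 2 × 20.90 = 41.80
Round up: n = 42 per group.
Total across both groups: 2 × 42 = 84.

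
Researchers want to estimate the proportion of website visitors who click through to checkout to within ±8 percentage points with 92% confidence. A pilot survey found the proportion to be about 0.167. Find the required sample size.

67

For a proportion with margin E = 0.08 at 92% confidence, z = 1.751.
n = p̂(1−p̂)(z/E)² = 0.167 × 0.833 × (1.751/0.08)² = 66.64
Round up: n = 67.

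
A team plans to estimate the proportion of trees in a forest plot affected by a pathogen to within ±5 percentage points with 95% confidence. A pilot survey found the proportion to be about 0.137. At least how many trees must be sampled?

n = 182

For a proportion with margin E = 0.05 at 95% confidence, z = 1.960.
n = p̂(1−p̂)(z/E)² = 0.137 × 0.863 × (1.960/0.05)² = 181.68
Round up: n = 182.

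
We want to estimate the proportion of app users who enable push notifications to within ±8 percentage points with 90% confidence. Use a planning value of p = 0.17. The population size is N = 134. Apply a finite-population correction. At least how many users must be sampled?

42

For a proportion with margin E = 0.08 at 90% confidence, z = 1.645.
n = p̂(1−p̂)(z/E)² = 0.17 × 0.83 × (1.645/0.08)² = 59.66 — call this n₀.
Finite-population correction with N = 134: n = n₀ / (1 + (n₀−1)/N) = 59.66 / 1.438 = 41.49
Round up: n = 42.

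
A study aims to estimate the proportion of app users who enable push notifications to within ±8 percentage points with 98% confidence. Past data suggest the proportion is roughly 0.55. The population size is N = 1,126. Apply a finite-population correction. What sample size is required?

n = 177

For a proportion with margin E = 0.08 at 98% confidence, z = 2.326.
n = p̂(1−p̂)(z/E)² = 0.55 × 0.45 × (2.326/0.08)² = 209.23 — call this n₀.
Finite-population correction with N = 1,126: n = n₀ / (1 + (n₀−1)/N) = 209.23 / 1.185 = 176.57
Round up: n = 177.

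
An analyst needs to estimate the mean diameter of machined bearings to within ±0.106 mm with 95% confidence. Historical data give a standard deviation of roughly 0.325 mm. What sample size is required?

37

For a mean, the margin of error is E = z·σ/√n, so n = (zσ/E)².
At 95% confidence, z = 1.960.
n = (1.960 × 0.325 / 0.106)² = 36.11
Round up: n = 37.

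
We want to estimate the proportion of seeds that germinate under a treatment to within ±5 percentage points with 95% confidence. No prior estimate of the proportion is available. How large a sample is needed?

For a proportion with margin E = 0.05 at 95% confidence, z = 1.960.
With no prior estimate, use p = 0.5, which maximizes p(1−p) at 0.25.
n = 0.25 × (z/E)² = 0.25 × (1.960/0.05)² = 384.16
Round up: n = 385.

385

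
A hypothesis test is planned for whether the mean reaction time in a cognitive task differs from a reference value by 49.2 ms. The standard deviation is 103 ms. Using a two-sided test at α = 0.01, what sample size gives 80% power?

For a one-sample z-test, n = ((z_{α/2} + z_β)·σ/δ)².
z_{α/2} = 2.576 (two-sided α = 0.01); z_β = 0.842 (power 80% → β = 0.2).
n = (3.418 × 103 / 49.2)² = 51.20
Round up: n = 52.

n = 52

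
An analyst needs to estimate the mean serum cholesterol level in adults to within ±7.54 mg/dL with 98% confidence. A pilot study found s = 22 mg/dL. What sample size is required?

47

For a mean, the margin of error is E = z·σ/√n, so n = (zσ/E)².
At 98% confidence, z = 2.326.
n = (2.326 × 22 / 7.54)² = 46.06
Round up: n = 47.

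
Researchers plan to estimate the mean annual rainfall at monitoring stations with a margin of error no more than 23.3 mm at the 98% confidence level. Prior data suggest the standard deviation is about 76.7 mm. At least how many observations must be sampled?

59

For a mean, the margin of error is E = z·σ/√n, so n = (zσ/E)².
At 98% confidence, z = 2.326.
n = (2.326 × 76.7 / 23.3)² = 58.63
Round up: n = 59.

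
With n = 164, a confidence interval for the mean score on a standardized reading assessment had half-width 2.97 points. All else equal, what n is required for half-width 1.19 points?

1022

Margin of error scales as 1/√n, so n₂ = n₁·(E₁/E₂)².
n₂ = 164 × (2.97/1.19)² = 164 × 6.229 = 1021.56
Round up: n₂ = 1022.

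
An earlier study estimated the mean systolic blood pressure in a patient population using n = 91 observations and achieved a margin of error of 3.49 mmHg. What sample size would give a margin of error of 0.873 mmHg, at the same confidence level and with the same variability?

1455

Margin of error scales as 1/√n, so n₂ = n₁·(E₁/E₂)².
n₂ = 91 × (3.49/0.873)² = 91 × 15.98 = 1454.18
Round up: n₂ = 1455.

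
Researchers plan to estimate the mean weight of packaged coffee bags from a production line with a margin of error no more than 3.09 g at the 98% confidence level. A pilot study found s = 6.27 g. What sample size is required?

n = 23

For a mean, the margin of error is E = z·σ/√n, so n = (zσ/E)².
At 98% confidence, z = 2.326.
n = (2.326 × 6.27 / 3.09)² = 22.28
Round up: n = 23.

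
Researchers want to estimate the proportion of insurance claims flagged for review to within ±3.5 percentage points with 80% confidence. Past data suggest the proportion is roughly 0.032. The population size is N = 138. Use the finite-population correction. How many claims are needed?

For a proportion with margin E = 0.035 at 80% confidence, z = 1.282.
n = p̂(1−p̂)(z/E)² = 0.032 × 0.968 × (1.282/0.035)² = 41.56 — call this n₀.
Finite-population correction with N = 138: n = n₀ / (1 + (n₀−1)/N) = 41.56 / 1.294 = 32.12
Round up: n = 33.

33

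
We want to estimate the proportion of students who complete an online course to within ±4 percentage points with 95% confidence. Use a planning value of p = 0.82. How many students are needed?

For a proportion with margin E = 0.04 at 95% confidence, z = 1.960.
n = p̂(1−p̂)(z/E)² = 0.82 × 0.18 × (1.960/0.04)² = 354.39
Round up: n = 355.

355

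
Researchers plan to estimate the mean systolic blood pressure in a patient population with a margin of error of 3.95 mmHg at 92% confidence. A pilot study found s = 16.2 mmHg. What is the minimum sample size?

52

For a mean, the margin of error is E = z·σ/√n, so n = (zσ/E)².
At 92% confidence, z = 1.751.
n = (1.751 × 16.2 / 3.95)² = 51.57
Round up: n = 52.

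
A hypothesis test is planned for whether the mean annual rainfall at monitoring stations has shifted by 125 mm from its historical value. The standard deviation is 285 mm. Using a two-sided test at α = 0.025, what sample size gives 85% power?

n = 56

For a one-sample z-test, n = ((z_{α/2} + z_β)·σ/δ)².
z_{α/2} = 2.241 (two-sided α = 0.025); z_β = 1.036 (power 85% → β = 0.15).
n = (3.277 × 285 / 125)² = 55.82
Round up: n = 56.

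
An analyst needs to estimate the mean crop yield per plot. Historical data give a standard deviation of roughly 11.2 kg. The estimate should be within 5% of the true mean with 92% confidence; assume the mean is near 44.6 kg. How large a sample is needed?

For a mean, the margin of error is E = z·σ/√n, so n = (zσ/E)².
At 92% confidence, z = 1.751.
E = 5% of 44.6 = 2.23 kg.
n = (1.751 × 11.2 / 2.23)² = 77.34
Round up: n = 78.

n = 78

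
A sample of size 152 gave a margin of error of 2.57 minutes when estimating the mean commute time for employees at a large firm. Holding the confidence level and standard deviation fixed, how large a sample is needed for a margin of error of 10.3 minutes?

n = 10

Margin of error scales as 1/√n, so n₂ = n₁·(E₁/E₂)².
n₂ = 152 × (2.57/10.3)² = 152 × 0.06226 = 9.46
Round up: n₂ = 10.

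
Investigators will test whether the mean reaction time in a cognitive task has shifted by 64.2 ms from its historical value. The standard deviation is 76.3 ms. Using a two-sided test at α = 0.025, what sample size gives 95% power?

22

For a one-sample z-test, n = ((z_{α/2} + z_β)·σ/δ)².
z_{α/2} = 2.241 (two-sided α = 0.025); z_β = 1.645 (power 95% → β = 0.05).
n = (3.886 × 76.3 / 64.2)² = 21.33
Round up: n = 22.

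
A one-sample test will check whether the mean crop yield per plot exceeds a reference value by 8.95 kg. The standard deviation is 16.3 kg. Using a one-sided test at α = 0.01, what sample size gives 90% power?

44

For a one-sample z-test, n = ((z_α + z_β)·σ/δ)².
z_α = 2.326 (one-sided α = 0.01); z_β = 1.282 (power 90% → β = 0.1).
n = (3.608 × 16.3 / 8.95)² = 43.18
Round up: n = 44.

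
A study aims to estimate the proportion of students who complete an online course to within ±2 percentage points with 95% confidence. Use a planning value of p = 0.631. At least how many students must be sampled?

For a proportion with margin E = 0.02 at 95% confidence, z = 1.960.
n = p̂(1−p̂)(z/E)² = 0.631 × 0.369 × (1.960/0.02)² = 2236.19
Round up: n = 2237.

n = 2237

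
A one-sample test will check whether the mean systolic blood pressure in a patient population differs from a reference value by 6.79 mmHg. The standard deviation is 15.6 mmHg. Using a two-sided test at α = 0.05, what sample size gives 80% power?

42

For a one-sample z-test, n = ((z_{α/2} + z_β)·σ/δ)².
z_{α/2} = 1.960 (two-sided α = 0.05); z_β = 0.842 (power 80% → β = 0.2).
n = (2.802 × 15.6 / 6.79)² = 41.44
Round up: n = 42.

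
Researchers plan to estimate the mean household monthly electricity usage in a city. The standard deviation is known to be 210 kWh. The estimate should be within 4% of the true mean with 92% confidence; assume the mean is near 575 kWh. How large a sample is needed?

256

For a mean, the margin of error is E = z·σ/√n, so n = (zσ/E)².
At 92% confidence, z = 1.751.
E = 4% of 575 = 23 kWh.
n = (1.751 × 210 / 23)² = 255.60
Round up: n = 256.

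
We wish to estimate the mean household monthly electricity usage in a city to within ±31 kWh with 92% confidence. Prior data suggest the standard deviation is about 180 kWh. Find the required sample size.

For a mean, the margin of error is E = z·σ/√n, so n = (zσ/E)².
At 92% confidence, z = 1.751.
n = (1.751 × 180 / 31)² = 103.37
Round up: n = 104.

n = 104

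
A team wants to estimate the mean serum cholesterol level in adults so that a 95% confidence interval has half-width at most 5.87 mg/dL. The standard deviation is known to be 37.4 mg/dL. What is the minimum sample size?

For a mean, the margin of error is E = z·σ/√n, so n = (zσ/E)².
At 95% confidence, z = 1.960.
n = (1.960 × 37.4 / 5.87)² = 155.95
Round up: n = 156.

156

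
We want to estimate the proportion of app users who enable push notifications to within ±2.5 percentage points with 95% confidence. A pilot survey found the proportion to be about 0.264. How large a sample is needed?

n = 1195

For a proportion with margin E = 0.025 at 95% confidence, z = 1.960.
n = p̂(1−p̂)(z/E)² = 0.264 × 0.736 × (1.960/0.025)² = 1194.30
Round up: n = 1195.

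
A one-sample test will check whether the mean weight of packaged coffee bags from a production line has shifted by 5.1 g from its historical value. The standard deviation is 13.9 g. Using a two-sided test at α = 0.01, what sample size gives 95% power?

n = 133

For a one-sample z-test, n = ((z_{α/2} + z_β)·σ/δ)².
z_{α/2} = 2.576 (two-sided α = 0.01); z_β = 1.645 (power 95% → β = 0.05).
n = (4.221 × 13.9 / 5.1)² = 132.35
Round up: n = 133.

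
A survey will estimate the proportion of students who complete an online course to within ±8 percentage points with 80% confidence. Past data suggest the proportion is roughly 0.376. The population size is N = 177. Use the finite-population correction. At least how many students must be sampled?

46

For a proportion with margin E = 0.08 at 80% confidence, z = 1.282.
n = p̂(1−p̂)(z/E)² = 0.376 × 0.624 × (1.282/0.08)² = 60.25 — call this n₀.
Finite-population correction with N = 177: n = n₀ / (1 + (n₀−1)/N) = 60.25 / 1.335 = 45.13
Round up: n = 46.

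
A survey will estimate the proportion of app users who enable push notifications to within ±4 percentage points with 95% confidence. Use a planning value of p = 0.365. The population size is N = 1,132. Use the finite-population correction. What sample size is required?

For a proportion with margin E = 0.04 at 95% confidence, z = 1.960.
n = p̂(1−p̂)(z/E)² = 0.365 × 0.635 × (1.960/0.04)² = 556.49 — call this n₀.
Finite-population correction with N = 1,132: n = n₀ / (1 + (n₀−1)/N) = 556.49 / 1.491 = 373.23
Round up: n = 374.

374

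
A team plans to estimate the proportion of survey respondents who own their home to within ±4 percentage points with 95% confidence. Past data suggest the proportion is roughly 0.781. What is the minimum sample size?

411

For a proportion with margin E = 0.04 at 95% confidence, z = 1.960.
n = p̂(1−p̂)(z/E)² = 0.781 × 0.219 × (1.960/0.04)² = 410.66
Round up: n = 411.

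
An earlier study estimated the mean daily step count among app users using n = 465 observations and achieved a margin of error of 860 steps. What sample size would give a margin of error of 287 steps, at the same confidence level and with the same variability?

Margin of error scales as 1/√n, so n₂ = n₁·(E₁/E₂)².
n₂ = 465 × (860/287)² = 465 × 8.979 = 4175.23
Round up: n₂ = 4176.

4176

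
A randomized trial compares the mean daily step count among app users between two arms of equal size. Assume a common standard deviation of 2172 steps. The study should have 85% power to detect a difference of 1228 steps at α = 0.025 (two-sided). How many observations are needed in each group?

68 per group

For two equal groups, n per group = 2·((z_{α/2} + z_β)·σ/δ)².
z_{α/2} = 2.241; z_β = 1.036 (power 85%).
n = 2 × (3.277 × 2172 / 1228)² = 2 × 33.60 = 67.20
Round up: n = 68 per group.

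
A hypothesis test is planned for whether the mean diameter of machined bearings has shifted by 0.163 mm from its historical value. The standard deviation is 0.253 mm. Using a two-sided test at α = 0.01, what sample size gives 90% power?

36

For a one-sample z-test, n = ((z_{α/2} + z_β)·σ/δ)².
z_{α/2} = 2.576 (two-sided α = 0.01); z_β = 1.282 (power 90% → β = 0.1).
n = (3.858 × 0.253 / 0.163)² = 35.86
Round up: n = 36.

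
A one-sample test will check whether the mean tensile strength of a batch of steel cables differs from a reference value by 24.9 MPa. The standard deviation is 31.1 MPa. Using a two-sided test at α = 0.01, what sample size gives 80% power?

19

For a one-sample z-test, n = ((z_{α/2} + z_β)·σ/δ)².
z_{α/2} = 2.576 (two-sided α = 0.01); z_β = 0.842 (power 80% → β = 0.2).
n = (3.418 × 31.1 / 24.9)² = 18.22
Round up: n = 19.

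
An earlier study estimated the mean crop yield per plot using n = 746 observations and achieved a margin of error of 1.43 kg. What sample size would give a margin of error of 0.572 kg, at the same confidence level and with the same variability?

4663

Margin of error scales as 1/√n, so n₂ = n₁·(E₁/E₂)².
n₂ = 746 × (1.43/0.572)² = 746 × 6.25 = 4662.50
Round up: n₂ = 4663.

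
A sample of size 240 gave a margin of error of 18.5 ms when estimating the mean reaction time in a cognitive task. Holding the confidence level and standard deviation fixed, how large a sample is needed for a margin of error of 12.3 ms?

Margin of error scales as 1/√n, so n₂ = n₁·(E₁/E₂)².
n₂ = 240 × (18.5/12.3)² = 240 × 2.262 = 542.88
Round up: n₂ = 543.

543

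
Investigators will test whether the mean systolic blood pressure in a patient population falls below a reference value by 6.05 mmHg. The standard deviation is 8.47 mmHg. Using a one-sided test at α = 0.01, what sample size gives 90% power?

n = 26

For a one-sample z-test, n = ((z_α + z_β)·σ/δ)².
z_α = 2.326 (one-sided α = 0.01); z_β = 1.282 (power 90% → β = 0.1).
n = (3.608 × 8.47 / 6.05)² = 25.51
Round up: n = 26.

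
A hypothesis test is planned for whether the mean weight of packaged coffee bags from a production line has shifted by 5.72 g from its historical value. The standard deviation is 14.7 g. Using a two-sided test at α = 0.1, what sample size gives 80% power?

41

For a one-sample z-test, n = ((z_{α/2} + z_β)·σ/δ)².
z_{α/2} = 1.645 (two-sided α = 0.1); z_β = 0.842 (power 80% → β = 0.2).
n = (2.487 × 14.7 / 5.72)² = 40.85
Round up: n = 41.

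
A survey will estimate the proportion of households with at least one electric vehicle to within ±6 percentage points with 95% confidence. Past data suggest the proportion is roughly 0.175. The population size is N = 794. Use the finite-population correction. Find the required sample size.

n = 130

For a proportion with margin E = 0.06 at 95% confidence, z = 1.960.
n = p̂(1−p̂)(z/E)² = 0.175 × 0.825 × (1.960/0.06)² = 154.06 — call this n₀.
Finite-population correction with N = 794: n = n₀ / (1 + (n₀−1)/N) = 154.06 / 1.193 = 129.14
Round up: n = 130.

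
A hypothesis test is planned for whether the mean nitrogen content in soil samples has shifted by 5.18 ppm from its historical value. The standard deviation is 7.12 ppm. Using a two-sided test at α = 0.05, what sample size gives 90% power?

20

For a one-sample z-test, n = ((z_{α/2} + z_β)·σ/δ)².
z_{α/2} = 1.960 (two-sided α = 0.05); z_β = 1.282 (power 90% → β = 0.1).
n = (3.242 × 7.12 / 5.18)² = 19.86
Round up: n = 20.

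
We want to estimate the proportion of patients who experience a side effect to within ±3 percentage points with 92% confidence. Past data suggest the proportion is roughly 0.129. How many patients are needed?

For a proportion with margin E = 0.03 at 92% confidence, z = 1.751.
n = p̂(1−p̂)(z/E)² = 0.129 × 0.871 × (1.751/0.03)² = 382.77
Round up: n = 383.

383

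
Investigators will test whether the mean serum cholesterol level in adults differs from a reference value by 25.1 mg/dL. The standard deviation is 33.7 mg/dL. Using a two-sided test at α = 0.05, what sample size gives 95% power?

24

For a one-sample z-test, n = ((z_{α/2} + z_β)·σ/δ)².
z_{α/2} = 1.960 (two-sided α = 0.05); z_β = 1.645 (power 95% → β = 0.05).
n = (3.605 × 33.7 / 25.1)² = 23.43
Round up: n = 24.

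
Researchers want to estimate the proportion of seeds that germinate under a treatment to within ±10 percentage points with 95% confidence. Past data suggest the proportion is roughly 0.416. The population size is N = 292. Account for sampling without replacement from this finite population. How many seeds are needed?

For a proportion with margin E = 0.1 at 95% confidence, z = 1.960.
n = p̂(1−p̂)(z/E)² = 0.416 × 0.584 × (1.960/0.1)² = 93.33 — call this n₀.
Finite-population correction with N = 292: n = n₀ / (1 + (n₀−1)/N) = 93.33 / 1.316 = 70.92
Round up: n = 71.

71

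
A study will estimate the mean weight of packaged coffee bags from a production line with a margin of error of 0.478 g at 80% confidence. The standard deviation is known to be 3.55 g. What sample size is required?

91

For a mean, the margin of error is E = z·σ/√n, so n = (zσ/E)².
At 80% confidence, z = 1.282.
n = (1.282 × 3.55 / 0.478)² = 90.65
Round up: n = 91.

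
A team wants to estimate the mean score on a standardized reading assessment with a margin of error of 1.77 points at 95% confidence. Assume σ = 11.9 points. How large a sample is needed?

174

For a mean, the margin of error is E = z·σ/√n, so n = (zσ/E)².
At 95% confidence, z = 1.960.
n = (1.960 × 11.9 / 1.77)² = 173.64
Round up: n = 174.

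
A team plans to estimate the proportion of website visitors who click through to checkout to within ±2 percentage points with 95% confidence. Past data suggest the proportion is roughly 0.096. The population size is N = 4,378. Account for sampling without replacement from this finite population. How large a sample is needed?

701

For a proportion with margin E = 0.02 at 95% confidence, z = 1.960.
n = p̂(1−p̂)(z/E)² = 0.096 × 0.904 × (1.960/0.02)² = 833.47 — call this n₀.
Finite-population correction with N = 4,378: n = n₀ / (1 + (n₀−1)/N) = 833.47 / 1.19 = 700.39
Round up: n = 701.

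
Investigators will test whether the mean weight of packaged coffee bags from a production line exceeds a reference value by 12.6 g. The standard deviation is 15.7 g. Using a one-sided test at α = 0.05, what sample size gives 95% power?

For a one-sample z-test, n = ((z_α + z_β)·σ/δ)².
z_α = 1.645 (one-sided α = 0.05); z_β = 1.645 (power 95% → β = 0.05).
n = (3.290 × 15.7 / 12.6)² = 16.81
Round up: n = 17.

17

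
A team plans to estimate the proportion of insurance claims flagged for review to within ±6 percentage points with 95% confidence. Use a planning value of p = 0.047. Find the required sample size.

48

For a proportion with margin E = 0.06 at 95% confidence, z = 1.960.
n = p̂(1−p̂)(z/E)² = 0.047 × 0.953 × (1.960/0.06)² = 47.80
Round up: n = 48.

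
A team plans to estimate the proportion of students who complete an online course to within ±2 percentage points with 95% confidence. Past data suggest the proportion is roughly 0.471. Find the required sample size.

2393

For a proportion with margin E = 0.02 at 95% confidence, z = 1.960.
n = p̂(1−p̂)(z/E)² = 0.471 × 0.529 × (1.960/0.02)² = 2392.92
Round up: n = 2393.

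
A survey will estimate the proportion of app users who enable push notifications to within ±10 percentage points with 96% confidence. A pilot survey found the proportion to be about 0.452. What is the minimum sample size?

n = 105

For a proportion with margin E = 0.1 at 96% confidence, z = 2.054.
n = p̂(1−p̂)(z/E)² = 0.452 × 0.548 × (2.054/0.1)² = 104.50
Round up: n = 105.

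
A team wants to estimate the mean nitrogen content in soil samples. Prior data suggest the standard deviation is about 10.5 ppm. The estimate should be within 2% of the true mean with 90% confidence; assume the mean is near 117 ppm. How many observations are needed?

55

For a mean, the margin of error is E = z·σ/√n, so n = (zσ/E)².
At 90% confidence, z = 1.645.
E = 2% of 117 = 2.34 ppm.
n = (1.645 × 10.5 / 2.34)² = 54.49
Round up: n = 55.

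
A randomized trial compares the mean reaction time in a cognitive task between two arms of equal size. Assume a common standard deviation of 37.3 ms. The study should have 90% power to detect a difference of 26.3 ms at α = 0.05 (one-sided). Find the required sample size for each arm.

35 per group

For two equal groups, n per group = 2·((z_α + z_β)·σ/δ)².
z_α = 1.645; z_β = 1.282 (power 90%).
n = 2 × (2.927 × 37.3 / 26.3)² = 2 × 17.23 = 34.46
Round up: n = 35 per group.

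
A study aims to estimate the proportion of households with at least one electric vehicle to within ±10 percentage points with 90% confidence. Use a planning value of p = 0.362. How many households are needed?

For a proportion with margin E = 0.1 at 90% confidence, z = 1.645.
n = p̂(1−p̂)(z/E)² = 0.362 × 0.638 × (1.645/0.1)² = 62.50
Round up: n = 63.

63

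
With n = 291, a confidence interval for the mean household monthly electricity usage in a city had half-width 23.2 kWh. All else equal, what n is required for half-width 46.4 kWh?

73

Margin of error scales as 1/√n, so n₂ = n₁·(E₁/E₂)².
n₂ = 291 × (23.2/46.4)² = 291 × 0.25 = 72.75
Round up: n₂ = 73.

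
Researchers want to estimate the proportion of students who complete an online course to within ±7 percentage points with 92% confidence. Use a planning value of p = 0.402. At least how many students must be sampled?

For a proportion with margin E = 0.07 at 92% confidence, z = 1.751.
n = p̂(1−p̂)(z/E)² = 0.402 × 0.598 × (1.751/0.07)² = 150.42
Round up: n = 151.

151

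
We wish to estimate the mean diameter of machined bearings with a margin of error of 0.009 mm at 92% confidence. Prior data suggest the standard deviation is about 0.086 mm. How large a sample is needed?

For a mean, the margin of error is E = z·σ/√n, so n = (zσ/E)².
At 92% confidence, z = 1.751.
n = (1.751 × 0.086 / 0.009)² = 279.95
Round up: n = 280.

n = 280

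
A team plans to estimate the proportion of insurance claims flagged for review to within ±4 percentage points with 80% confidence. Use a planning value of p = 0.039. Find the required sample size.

For a proportion with margin E = 0.04 at 80% confidence, z = 1.282.
n = p̂(1−p̂)(z/E)² = 0.039 × 0.961 × (1.282/0.04)² = 38.50
Round up: n = 39.

39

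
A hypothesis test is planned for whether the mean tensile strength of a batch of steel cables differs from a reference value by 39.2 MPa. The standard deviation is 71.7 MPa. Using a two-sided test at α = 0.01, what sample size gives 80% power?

40

For a one-sample z-test, n = ((z_{α/2} + z_β)·σ/δ)².
z_{α/2} = 2.576 (two-sided α = 0.01); z_β = 0.842 (power 80% → β = 0.2).
n = (3.418 × 71.7 / 39.2)² = 39.09
Round up: n = 40.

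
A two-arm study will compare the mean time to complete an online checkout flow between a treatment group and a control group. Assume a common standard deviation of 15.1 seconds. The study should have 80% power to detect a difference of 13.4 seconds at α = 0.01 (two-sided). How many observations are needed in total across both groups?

60 total

For two equal groups, n per group = 2·((z_{α/2} + z_β)·σ/δ)².
z_{α/2} = 2.576; z_β = 0.842 (power 80%).
n = 2 × (3.418 × 15.1 / 13.4)² = 2 × 14.84 = 29.68
Round up: n = 30 per group.
Total across both groups: 2 × 30 = 60.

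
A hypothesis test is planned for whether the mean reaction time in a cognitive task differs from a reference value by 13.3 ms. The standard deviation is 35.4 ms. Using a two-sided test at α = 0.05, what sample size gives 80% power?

n = 56

For a one-sample z-test, n = ((z_{α/2} + z_β)·σ/δ)².
z_{α/2} = 1.960 (two-sided α = 0.05); z_β = 0.842 (power 80% → β = 0.2).
n = (2.802 × 35.4 / 13.3)² = 55.62
Round up: n = 56.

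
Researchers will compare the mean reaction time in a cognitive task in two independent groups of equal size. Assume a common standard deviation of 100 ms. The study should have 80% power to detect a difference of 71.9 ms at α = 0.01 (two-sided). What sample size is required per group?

For two equal groups, n per group = 2·((z_{α/2} + z_β)·σ/δ)².
z_{α/2} = 2.576; z_β = 0.842 (power 80%).
n = 2 × (3.418 × 100 / 71.9)² = 2 × 22.60 = 45.20
Round up: n = 46 per group.

46 per group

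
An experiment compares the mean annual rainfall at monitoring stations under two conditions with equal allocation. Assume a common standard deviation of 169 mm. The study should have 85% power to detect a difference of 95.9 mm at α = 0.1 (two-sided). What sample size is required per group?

45 per group

For two equal groups, n per group = 2·((z_{α/2} + z_β)·σ/δ)².
z_{α/2} = 1.645; z_β = 1.036 (power 85%).
n = 2 × (2.681 × 169 / 95.9)² = 2 × 22.32 = 44.64
Round up: n = 45 per group.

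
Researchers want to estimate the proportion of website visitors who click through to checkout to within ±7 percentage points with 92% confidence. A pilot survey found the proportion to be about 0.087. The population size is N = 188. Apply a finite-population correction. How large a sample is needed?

n = 40

For a proportion with margin E = 0.07 at 92% confidence, z = 1.751.
n = p̂(1−p̂)(z/E)² = 0.087 × 0.913 × (1.751/0.07)² = 49.70 — call this n₀.
Finite-population correction with N = 188: n = n₀ / (1 + (n₀−1)/N) = 49.70 / 1.259 = 39.48
Round up: n = 40.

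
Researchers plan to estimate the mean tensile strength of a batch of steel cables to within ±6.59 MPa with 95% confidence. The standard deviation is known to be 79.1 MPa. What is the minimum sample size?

554

For a mean, the margin of error is E = z·σ/√n, so n = (zσ/E)².
At 95% confidence, z = 1.960.
n = (1.960 × 79.1 / 6.59)² = 553.47
Round up: n = 554.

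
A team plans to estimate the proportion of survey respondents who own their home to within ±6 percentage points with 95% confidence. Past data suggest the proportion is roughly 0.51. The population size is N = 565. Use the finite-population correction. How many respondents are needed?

n = 182

For a proportion with margin E = 0.06 at 95% confidence, z = 1.960.
n = p̂(1−p̂)(z/E)² = 0.51 × 0.49 × (1.960/0.06)² = 266.67 — call this n₀.
Finite-population correction with N = 565: n = n₀ / (1 + (n₀−1)/N) = 266.67 / 1.47 = 181.41
Round up: n = 182.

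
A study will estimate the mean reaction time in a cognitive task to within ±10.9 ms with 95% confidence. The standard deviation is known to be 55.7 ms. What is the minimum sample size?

n = 101

For a mean, the margin of error is E = z·σ/√n, so n = (zσ/E)².
At 95% confidence, z = 1.960.
n = (1.960 × 55.7 / 10.9)² = 100.32
Round up: n = 101.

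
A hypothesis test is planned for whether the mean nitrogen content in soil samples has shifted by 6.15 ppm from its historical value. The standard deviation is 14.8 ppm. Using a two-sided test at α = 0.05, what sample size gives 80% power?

For a one-sample z-test, n = ((z_{α/2} + z_β)·σ/δ)².
z_{α/2} = 1.960 (two-sided α = 0.05); z_β = 0.842 (power 80% → β = 0.2).
n = (2.802 × 14.8 / 6.15)² = 45.47
Round up: n = 46.

n = 46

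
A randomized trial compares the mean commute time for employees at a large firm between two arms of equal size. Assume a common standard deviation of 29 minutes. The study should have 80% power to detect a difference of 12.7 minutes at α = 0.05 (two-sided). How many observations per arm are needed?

82 per group

For two equal groups, n per group = 2·((z_{α/2} + z_β)·σ/δ)².
z_{α/2} = 1.960; z_β = 0.842 (power 80%).
n = 2 × (2.802 × 29 / 12.7)² = 2 × 40.94 = 81.88
Round up: n = 82 per group.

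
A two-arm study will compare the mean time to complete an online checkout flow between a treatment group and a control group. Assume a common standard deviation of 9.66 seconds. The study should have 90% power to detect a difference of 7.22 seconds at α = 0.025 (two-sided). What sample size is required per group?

45 per group

For two equal groups, n per group = 2·((z_{α/2} + z_β)·σ/δ)².
z_{α/2} = 2.241; z_β = 1.282 (power 90%).
n = 2 × (3.523 × 9.66 / 7.22)² = 2 × 22.22 = 44.44
Round up: n = 45 per group.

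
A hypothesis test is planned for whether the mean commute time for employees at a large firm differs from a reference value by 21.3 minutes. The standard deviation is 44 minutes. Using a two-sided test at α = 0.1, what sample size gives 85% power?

For a one-sample z-test, n = ((z_{α/2} + z_β)·σ/δ)².
z_{α/2} = 1.645 (two-sided α = 0.1); z_β = 1.036 (power 85% → β = 0.15).
n = (2.681 × 44 / 21.3)² = 30.67
Round up: n = 31.

31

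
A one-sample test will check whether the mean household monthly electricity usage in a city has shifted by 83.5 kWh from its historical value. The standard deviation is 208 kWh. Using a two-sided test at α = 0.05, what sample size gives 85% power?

For a one-sample z-test, n = ((z_{α/2} + z_β)·σ/δ)².
z_{α/2} = 1.960 (two-sided α = 0.05); z_β = 1.036 (power 85% → β = 0.15).
n = (2.996 × 208 / 83.5)² = 55.70
Round up: n = 56.

56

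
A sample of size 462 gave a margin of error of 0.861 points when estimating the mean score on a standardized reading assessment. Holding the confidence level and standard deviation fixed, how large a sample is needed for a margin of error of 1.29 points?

n = 206

Margin of error scales as 1/√n, so n₂ = n₁·(E₁/E₂)².
n₂ = 462 × (0.861/1.29)² = 462 × 0.4455 = 205.82
Round up: n₂ = 206.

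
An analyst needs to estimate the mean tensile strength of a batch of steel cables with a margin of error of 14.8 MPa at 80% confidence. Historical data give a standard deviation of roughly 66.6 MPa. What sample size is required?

n = 34

For a mean, the margin of error is E = z·σ/√n, so n = (zσ/E)².
At 80% confidence, z = 1.282.
n = (1.282 × 66.6 / 14.8)² = 33.28
Round up: n = 34.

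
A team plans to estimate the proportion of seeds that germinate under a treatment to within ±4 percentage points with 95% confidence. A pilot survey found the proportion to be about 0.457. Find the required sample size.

For a proportion with margin E = 0.04 at 95% confidence, z = 1.960.
n = p̂(1−p̂)(z/E)² = 0.457 × 0.543 × (1.960/0.04)² = 595.81
Round up: n = 596.

596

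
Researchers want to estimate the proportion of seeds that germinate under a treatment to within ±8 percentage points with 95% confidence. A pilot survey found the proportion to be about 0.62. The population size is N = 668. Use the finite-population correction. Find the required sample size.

117

For a proportion with margin E = 0.08 at 95% confidence, z = 1.960.
n = p̂(1−p̂)(z/E)² = 0.62 × 0.38 × (1.960/0.08)² = 141.42 — call this n₀.
Finite-population correction with N = 668: n = n₀ / (1 + (n₀−1)/N) = 141.42 / 1.21 = 116.88
Round up: n = 117.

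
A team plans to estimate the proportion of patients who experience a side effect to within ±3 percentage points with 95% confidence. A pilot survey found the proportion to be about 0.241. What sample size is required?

For a proportion with margin E = 0.03 at 95% confidence, z = 1.960.
n = p̂(1−p̂)(z/E)² = 0.241 × 0.759 × (1.960/0.03)² = 780.78
Round up: n = 781.

n = 781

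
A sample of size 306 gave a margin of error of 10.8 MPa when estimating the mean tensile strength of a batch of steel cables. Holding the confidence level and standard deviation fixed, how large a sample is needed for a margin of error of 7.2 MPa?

Margin of error scales as 1/√n, so n₂ = n₁·(E₁/E₂)².
n₂ = 306 × (10.8/7.2)² = 306 × 2.25 = 688.50
Round up: n₂ = 689.

n = 689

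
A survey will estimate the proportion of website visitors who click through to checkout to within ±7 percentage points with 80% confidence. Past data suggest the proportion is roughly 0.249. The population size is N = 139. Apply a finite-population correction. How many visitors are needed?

For a proportion with margin E = 0.07 at 80% confidence, z = 1.282.
n = p̂(1−p̂)(z/E)² = 0.249 × 0.751 × (1.282/0.07)² = 62.72 — call this n₀.
Finite-population correction with N = 139: n = n₀ / (1 + (n₀−1)/N) = 62.72 / 1.444 = 43.43
Round up: n = 44.

44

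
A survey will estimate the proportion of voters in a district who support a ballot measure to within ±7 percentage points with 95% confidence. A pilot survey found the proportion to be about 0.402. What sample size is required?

189

For a proportion with margin E = 0.07 at 95% confidence, z = 1.960.
n = p̂(1−p̂)(z/E)² = 0.402 × 0.598 × (1.960/0.07)² = 188.47
Round up: n = 189.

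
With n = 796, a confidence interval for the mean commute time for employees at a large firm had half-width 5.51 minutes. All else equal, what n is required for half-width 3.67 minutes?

Margin of error scales as 1/√n, so n₂ = n₁·(E₁/E₂)².
n₂ = 796 × (5.51/3.67)² = 796 × 2.254 = 1794.18
Round up: n₂ = 1795.

1795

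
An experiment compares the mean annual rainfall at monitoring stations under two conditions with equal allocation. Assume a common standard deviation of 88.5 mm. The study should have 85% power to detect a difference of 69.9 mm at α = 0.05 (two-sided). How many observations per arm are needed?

For two equal groups, n per group = 2·((z_{α/2} + z_β)·σ/δ)².
z_{α/2} = 1.960; z_β = 1.036 (power 85%).
n = 2 × (2.996 × 88.5 / 69.9)² = 2 × 14.39 = 28.78
Round up: n = 29 per group.

29 per group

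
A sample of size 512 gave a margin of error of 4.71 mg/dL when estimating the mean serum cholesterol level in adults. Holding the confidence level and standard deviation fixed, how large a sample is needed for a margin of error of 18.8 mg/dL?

Margin of error scales as 1/√n, so n₂ = n₁·(E₁/E₂)².
n₂ = 512 × (4.71/18.8)² = 512 × 0.06277 = 32.14
Round up: n₂ = 33.

n = 33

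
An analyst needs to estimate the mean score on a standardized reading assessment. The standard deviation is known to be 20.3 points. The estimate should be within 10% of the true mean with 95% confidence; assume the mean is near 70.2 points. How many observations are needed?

For a mean, the margin of error is E = z·σ/√n, so n = (zσ/E)².
At 95% confidence, z = 1.960.
E = 10% of 70.2 = 7.02 points.
n = (1.960 × 20.3 / 7.02)² = 32.12
Round up: n = 33.

n = 33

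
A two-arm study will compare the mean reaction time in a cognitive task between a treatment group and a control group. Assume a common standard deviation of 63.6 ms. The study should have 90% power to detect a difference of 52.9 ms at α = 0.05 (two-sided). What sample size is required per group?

For two equal groups, n per group = 2·((z_{α/2} + z_β)·σ/δ)².
z_{α/2} = 1.960; z_β = 1.282 (power 90%).
n = 2 × (3.242 × 63.6 / 52.9)² = 2 × 15.19 = 30.38
Round up: n = 31 per group.

31 per group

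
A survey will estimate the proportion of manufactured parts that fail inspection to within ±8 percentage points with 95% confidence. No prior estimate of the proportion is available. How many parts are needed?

n = 151

For a proportion with margin E = 0.08 at 95% confidence, z = 1.960.
With no prior estimate, use p = 0.5, which maximizes p(1−p) at 0.25.
n = 0.25 × (z/E)² = 0.25 × (1.960/0.08)² = 150.06
Round up: n = 151.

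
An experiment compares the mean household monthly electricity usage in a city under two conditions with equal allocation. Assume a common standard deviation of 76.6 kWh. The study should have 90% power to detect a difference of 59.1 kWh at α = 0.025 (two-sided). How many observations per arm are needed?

For two equal groups, n per group = 2·((z_{α/2} + z_β)·σ/δ)².
z_{α/2} = 2.241; z_β = 1.282 (power 90%).
n = 2 × (3.523 × 76.6 / 59.1)² = 2 × 20.85 = 41.70
Round up: n = 42 per group.

42 per group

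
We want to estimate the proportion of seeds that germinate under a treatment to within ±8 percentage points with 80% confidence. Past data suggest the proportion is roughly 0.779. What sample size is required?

45

For a proportion with margin E = 0.08 at 80% confidence, z = 1.282.
n = p̂(1−p̂)(z/E)² = 0.779 × 0.221 × (1.282/0.08)² = 44.21
Round up: n = 45.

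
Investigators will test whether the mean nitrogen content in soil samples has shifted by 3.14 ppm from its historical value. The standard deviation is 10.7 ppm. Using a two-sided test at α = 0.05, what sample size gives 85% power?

105

For a one-sample z-test, n = ((z_{α/2} + z_β)·σ/δ)².
z_{α/2} = 1.960 (two-sided α = 0.05); z_β = 1.036 (power 85% → β = 0.15).
n = (2.996 × 10.7 / 3.14)² = 104.23
Round up: n = 105.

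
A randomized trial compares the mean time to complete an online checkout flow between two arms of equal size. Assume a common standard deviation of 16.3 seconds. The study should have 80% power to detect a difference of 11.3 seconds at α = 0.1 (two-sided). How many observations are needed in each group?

For two equal groups, n per group = 2·((z_{α/2} + z_β)·σ/δ)².
z_{α/2} = 1.645; z_β = 0.842 (power 80%).
n = 2 × (2.487 × 16.3 / 11.3)² = 2 × 12.87 = 25.74
Round up: n = 26 per group.

26 per group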